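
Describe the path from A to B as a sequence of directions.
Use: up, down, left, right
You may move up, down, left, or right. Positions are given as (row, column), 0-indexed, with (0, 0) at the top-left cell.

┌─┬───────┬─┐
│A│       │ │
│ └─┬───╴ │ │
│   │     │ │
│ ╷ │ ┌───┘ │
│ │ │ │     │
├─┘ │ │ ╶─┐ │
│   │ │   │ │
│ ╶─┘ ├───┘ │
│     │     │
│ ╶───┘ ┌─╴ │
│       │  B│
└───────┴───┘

Finding the path and converting it to directions:
Path through cells: (0,0) → (1,0) → (1,1) → (2,1) → (3,1) → (3,0) → (4,0) → (5,0) → (5,1) → (5,2) → (5,3) → (4,3) → (4,4) → (4,5) → (5,5)
Directions: down, right, down, down, left, down, down, right, right, right, up, right, right, down

Solution:

┌─┬───────┬─┐
│A│       │ │
│ └─┬───╴ │ │
│↳ ↓│     │ │
│ ╷ │ ┌───┘ │
│ │↓│ │     │
├─┘ │ │ ╶─┐ │
│↓ ↲│ │   │ │
│ ╶─┘ ├───┘ │
│↓    │↱ → ↓│
│ ╶───┘ ┌─╴ │
│↳ → → ↑│  B│
└───────┴───┘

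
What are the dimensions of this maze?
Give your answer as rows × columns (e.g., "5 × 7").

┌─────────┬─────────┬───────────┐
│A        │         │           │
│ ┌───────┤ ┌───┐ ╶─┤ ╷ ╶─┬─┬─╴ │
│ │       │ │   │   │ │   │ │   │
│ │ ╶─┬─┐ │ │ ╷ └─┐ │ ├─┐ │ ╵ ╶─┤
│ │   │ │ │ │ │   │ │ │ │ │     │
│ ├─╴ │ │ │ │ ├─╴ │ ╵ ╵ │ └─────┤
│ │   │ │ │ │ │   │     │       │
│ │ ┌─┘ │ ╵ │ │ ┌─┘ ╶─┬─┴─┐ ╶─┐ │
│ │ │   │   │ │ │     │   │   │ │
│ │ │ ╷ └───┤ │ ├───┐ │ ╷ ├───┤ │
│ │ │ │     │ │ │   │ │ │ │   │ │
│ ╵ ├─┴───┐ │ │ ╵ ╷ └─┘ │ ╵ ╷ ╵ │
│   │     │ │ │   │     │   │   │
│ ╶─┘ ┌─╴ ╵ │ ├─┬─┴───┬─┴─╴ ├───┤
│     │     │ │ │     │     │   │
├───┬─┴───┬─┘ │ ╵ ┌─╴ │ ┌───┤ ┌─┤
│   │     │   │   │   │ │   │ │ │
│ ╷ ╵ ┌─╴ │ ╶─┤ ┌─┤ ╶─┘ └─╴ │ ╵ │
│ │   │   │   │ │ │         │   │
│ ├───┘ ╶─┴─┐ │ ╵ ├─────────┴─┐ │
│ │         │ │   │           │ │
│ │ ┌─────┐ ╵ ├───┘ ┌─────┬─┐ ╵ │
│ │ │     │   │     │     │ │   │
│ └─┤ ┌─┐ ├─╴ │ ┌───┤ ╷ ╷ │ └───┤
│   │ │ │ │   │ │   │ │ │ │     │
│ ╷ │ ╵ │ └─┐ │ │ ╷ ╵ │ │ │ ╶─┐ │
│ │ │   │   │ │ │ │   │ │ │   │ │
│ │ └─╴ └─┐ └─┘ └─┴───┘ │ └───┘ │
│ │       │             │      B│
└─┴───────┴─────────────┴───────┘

Counting the maze dimensions:
Rows (vertical): 15
Columns (horizontal): 16
Dimensions: 15 × 16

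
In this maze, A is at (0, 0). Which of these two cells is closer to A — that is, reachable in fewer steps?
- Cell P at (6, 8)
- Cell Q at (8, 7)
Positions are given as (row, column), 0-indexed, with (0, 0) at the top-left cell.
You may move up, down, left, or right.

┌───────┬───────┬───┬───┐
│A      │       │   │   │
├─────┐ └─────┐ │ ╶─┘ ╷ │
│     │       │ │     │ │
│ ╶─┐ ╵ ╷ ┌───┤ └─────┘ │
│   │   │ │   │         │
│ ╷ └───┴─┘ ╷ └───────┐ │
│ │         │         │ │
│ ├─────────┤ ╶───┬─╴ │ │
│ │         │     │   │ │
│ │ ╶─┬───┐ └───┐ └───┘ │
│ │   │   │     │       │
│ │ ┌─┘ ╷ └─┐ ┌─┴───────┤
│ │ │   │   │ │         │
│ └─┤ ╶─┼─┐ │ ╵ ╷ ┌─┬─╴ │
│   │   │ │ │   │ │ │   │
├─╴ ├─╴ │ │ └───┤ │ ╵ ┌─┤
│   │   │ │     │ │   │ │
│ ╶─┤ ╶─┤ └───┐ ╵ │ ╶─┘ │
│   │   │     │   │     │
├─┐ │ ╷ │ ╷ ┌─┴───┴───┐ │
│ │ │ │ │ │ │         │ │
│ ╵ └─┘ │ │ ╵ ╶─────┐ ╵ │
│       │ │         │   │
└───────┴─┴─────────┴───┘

Shortest path A → P at (6, 8): 46 steps
Shortest path A → Q at (8, 7): 41 steps

Q is closer (41 steps vs 46 steps).

Path to P:

┌───────┬───────┬───┬───┐
│A → → ↓│       │   │   │
├─────┐ └─────┐ │ ╶─┘ ╷ │
│↓ ← ↰│↓      │ │     │ │
│ ╶─┐ ╵ ╷ ┌───┤ └─────┘ │
│↓  │↑ ↲│ │   │         │
│ ╷ └───┴─┘ ╷ └───────┐ │
│↓│         │         │ │
│ ├─────────┤ ╶───┬─╴ │ │
│↓│         │     │   │ │
│ │ ╶─┬───┐ └───┐ └───┘ │
│↓│   │↱ ↓│     │       │
│ │ ┌─┘ ╷ └─┐ ┌─┴───────┤
│↓│ │↱ ↑│↳ ↓│ │  P      │
│ └─┤ ╶─┼─┐ │ ╵ ╷ ┌─┬─╴ │
│↳ ↓│↑ ↰│ │↓│   │↑│ │   │
├─╴ ├─╴ │ │ └───┤ │ ╵ ┌─┤
│↓ ↲│↱ ↑│ │↳ → ↓│↑│   │ │
│ ╶─┤ ╶─┤ └───┐ ╵ │ ╶─┘ │
│↳ ↓│↑ ↰│     │↳ ↑│     │
├─┐ │ ╷ │ ╷ ┌─┴───┴───┐ │
│ │↓│ │↑│ │ │         │ │
│ ╵ └─┘ │ │ ╵ ╶─────┐ ╵ │
│  ↳ → ↑│ │         │   │
└───────┴─┴─────────┴───┘

Path to Q:

┌───────┬───────┬───┬───┐
│A → → ↓│       │   │   │
├─────┐ └─────┐ │ ╶─┘ ╷ │
│↓ ← ↰│↓      │ │     │ │
│ ╶─┐ ╵ ╷ ┌───┤ └─────┘ │
│↓  │↑ ↲│ │   │         │
│ ╷ └───┴─┘ ╷ └───────┐ │
│↓│         │         │ │
│ ├─────────┤ ╶───┬─╴ │ │
│↓│         │     │   │ │
│ │ ╶─┬───┐ └───┐ └───┘ │
│↓│   │↱ ↓│     │       │
│ │ ┌─┘ ╷ └─┐ ┌─┴───────┤
│↓│ │↱ ↑│↳ ↓│ │         │
│ └─┤ ╶─┼─┐ │ ╵ ╷ ┌─┬─╴ │
│↳ ↓│↑ ↰│ │↓│   │ │ │   │
├─╴ ├─╴ │ │ └───┤ │ ╵ ┌─┤
│↓ ↲│↱ ↑│ │↳ → Q│ │   │ │
│ ╶─┤ ╶─┤ └───┐ ╵ │ ╶─┘ │
│↳ ↓│↑ ↰│     │   │     │
├─┐ │ ╷ │ ╷ ┌─┴───┴───┐ │
│ │↓│ │↑│ │ │         │ │
│ ╵ └─┘ │ │ ╵ ╶─────┐ ╵ │
│  ↳ → ↑│ │         │   │
└───────┴─┴─────────┴───┘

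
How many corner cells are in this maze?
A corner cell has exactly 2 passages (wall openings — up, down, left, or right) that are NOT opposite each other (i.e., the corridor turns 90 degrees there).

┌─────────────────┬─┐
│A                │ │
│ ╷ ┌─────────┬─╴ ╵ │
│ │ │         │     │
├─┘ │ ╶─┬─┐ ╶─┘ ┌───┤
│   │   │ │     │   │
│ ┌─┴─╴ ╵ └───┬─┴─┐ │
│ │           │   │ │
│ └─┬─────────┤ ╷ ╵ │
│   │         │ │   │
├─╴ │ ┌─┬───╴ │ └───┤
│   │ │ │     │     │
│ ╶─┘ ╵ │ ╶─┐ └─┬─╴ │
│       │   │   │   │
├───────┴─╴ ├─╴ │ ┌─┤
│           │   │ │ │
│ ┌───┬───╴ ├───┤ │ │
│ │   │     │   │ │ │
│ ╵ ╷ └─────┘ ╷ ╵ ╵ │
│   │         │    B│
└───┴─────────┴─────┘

Counting corner cells (2 non-opposite passages):
Total corners: 46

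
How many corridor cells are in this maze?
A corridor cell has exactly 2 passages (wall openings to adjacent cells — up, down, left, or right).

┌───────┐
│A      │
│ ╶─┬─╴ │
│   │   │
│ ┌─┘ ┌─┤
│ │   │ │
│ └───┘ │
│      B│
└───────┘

Counting cells with exactly 2 passages:
Total corridor cells: 12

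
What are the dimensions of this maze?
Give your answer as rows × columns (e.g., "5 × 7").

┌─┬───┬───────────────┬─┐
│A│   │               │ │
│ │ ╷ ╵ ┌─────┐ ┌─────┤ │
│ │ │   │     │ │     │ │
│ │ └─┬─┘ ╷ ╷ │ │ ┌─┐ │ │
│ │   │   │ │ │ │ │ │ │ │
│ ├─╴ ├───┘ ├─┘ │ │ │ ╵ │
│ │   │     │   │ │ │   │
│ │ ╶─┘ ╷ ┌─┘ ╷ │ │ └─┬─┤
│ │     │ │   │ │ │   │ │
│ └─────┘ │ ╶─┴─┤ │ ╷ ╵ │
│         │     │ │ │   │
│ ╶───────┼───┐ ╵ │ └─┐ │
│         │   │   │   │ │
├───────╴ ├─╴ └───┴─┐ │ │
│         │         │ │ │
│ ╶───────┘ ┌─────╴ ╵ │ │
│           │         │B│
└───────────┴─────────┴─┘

Counting the maze dimensions:
Rows (vertical): 9
Columns (horizontal): 12
Dimensions: 9 × 12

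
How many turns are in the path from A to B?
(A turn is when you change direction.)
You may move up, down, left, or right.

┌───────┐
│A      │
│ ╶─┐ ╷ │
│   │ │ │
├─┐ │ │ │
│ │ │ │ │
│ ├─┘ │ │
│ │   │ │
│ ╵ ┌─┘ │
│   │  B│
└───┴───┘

Directions: right, right, right, down, down, down, down
Number of turns: 1

Solution:

┌───────┐
│A → → ↓│
│ ╶─┐ ╷ │
│   │ │↓│
├─┐ │ │ │
│ │ │ │↓│
│ ├─┘ │ │
│ │   │↓│
│ ╵ ┌─┘ │
│   │  B│
└───┴───┘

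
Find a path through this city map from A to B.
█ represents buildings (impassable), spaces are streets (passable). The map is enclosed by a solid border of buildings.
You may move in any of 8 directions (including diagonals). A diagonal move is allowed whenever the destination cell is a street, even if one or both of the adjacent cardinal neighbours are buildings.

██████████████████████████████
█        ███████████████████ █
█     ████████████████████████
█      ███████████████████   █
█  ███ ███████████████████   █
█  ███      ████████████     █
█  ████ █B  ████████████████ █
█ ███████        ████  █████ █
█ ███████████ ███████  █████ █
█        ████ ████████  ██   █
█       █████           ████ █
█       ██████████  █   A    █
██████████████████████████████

Finding the shortest path from A to B:
Movement: 8-directional
Path length: 16 steps
Directions: left → left → left → up-left → left → left → left → left → left → left → up-left → up → up-left → left → left → up-left

Solution:

██████████████████████████████
█        ███████████████████ █
█     ████████████████████████
█      ███████████████████   █
█  ███ ███████████████████   █
█  ███      ████████████     █
█  ████ █B  ████████████████ █
█ ███████ ↖←←    ████  █████ █
█ ███████████↖███████  █████ █
█        ████↑████████  ██   █
█       █████ ↖←←←←←←   ████ █
█       ██████████  █↖←←A    █
██████████████████████████████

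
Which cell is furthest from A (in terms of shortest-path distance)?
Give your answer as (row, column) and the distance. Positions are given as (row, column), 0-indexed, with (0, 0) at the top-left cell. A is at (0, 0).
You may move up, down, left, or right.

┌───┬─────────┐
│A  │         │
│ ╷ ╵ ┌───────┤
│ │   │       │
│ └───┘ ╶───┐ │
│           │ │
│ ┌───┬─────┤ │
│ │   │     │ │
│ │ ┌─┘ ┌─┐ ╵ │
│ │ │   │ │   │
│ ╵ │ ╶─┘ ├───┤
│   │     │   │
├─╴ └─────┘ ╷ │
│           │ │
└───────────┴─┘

Computing BFS distances from A to all cells:
Furthest cell: (4, 4)
Distance: 22 steps

Path from A to the furthest cell:

┌───┬─────────┐
│A  │         │
│ ╷ ╵ ┌───────┤
│↓│   │↱ → → ↓│
│ └───┘ ╶───┐ │
│↳ → → ↑    │↓│
│ ┌───┬─────┤ │
│ │   │↓ ← ↰│↓│
│ │ ┌─┘ ┌─┐ ╵ │
│ │ │↓ ↲│B│↑ ↲│
│ ╵ │ ╶─┘ ├───┤
│   │↳ → ↑│   │
├─╴ └─────┘ ╷ │
│           │ │
└───────────┴─┘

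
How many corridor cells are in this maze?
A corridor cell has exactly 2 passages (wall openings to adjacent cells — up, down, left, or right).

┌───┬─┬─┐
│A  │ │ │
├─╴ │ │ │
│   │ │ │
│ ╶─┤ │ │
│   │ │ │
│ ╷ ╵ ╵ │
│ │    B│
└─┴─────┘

Counting cells with exactly 2 passages:
Total corridor cells: 10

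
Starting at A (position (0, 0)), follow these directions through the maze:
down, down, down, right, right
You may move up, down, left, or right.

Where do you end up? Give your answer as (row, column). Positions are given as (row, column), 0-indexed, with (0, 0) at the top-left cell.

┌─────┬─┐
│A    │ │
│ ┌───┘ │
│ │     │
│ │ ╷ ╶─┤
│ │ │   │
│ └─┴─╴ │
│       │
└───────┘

Following directions step by step:
Start: (0, 0)
  down: (0, 0) → (1, 0)
  down: (1, 0) → (2, 0)
  down: (2, 0) → (3, 0)
  right: (3, 0) → (3, 1)
  right: (3, 1) → (3, 2)
Final position: (3, 2)

Path taken:

┌─────┬─┐
│A    │ │
│ ┌───┘ │
│↓│     │
│ │ ╷ ╶─┤
│↓│ │   │
│ └─┴─╴ │
│↳ → B  │
└───────┘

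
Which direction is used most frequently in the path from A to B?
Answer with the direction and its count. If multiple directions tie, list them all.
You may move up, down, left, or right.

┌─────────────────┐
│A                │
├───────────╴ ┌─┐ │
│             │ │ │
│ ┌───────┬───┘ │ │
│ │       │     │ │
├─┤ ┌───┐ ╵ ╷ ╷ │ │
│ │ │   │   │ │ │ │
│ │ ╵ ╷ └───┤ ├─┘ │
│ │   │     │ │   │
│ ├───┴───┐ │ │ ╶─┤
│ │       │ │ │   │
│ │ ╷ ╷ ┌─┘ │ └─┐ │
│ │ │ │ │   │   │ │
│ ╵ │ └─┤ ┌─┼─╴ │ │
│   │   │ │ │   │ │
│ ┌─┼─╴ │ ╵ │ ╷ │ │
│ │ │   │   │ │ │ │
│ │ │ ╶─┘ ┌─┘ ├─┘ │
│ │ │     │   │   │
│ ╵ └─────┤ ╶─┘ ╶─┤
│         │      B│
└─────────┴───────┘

Directions: right, right, right, right, right, right, right, right, down, down, down, down, left, down, right, down, down, down, down, left, down, right
Counts: {'right': 10, 'down': 10, 'left': 2}
Most common: down and right (tied at 10 times each)

Solution:

┌─────────────────┐
│A → → → → → → → ↓│
├───────────╴ ┌─┐ │
│             │ │↓│
│ ┌───────┬───┘ │ │
│ │       │     │↓│
├─┤ ┌───┐ ╵ ╷ ╷ │ │
│ │ │   │   │ │ │↓│
│ │ ╵ ╷ └───┤ ├─┘ │
│ │   │     │ │↓ ↲│
│ ├───┴───┐ │ │ ╶─┤
│ │       │ │ │↳ ↓│
│ │ ╷ ╷ ┌─┘ │ └─┐ │
│ │ │ │ │   │   │↓│
│ ╵ │ └─┤ ┌─┼─╴ │ │
│   │   │ │ │   │↓│
│ ┌─┼─╴ │ ╵ │ ╷ │ │
│ │ │   │   │ │ │↓│
│ │ │ ╶─┘ ┌─┘ ├─┘ │
│ │ │     │   │↓ ↲│
│ ╵ └─────┤ ╶─┘ ╶─┤
│         │    ↳ B│
└─────────┴───────┘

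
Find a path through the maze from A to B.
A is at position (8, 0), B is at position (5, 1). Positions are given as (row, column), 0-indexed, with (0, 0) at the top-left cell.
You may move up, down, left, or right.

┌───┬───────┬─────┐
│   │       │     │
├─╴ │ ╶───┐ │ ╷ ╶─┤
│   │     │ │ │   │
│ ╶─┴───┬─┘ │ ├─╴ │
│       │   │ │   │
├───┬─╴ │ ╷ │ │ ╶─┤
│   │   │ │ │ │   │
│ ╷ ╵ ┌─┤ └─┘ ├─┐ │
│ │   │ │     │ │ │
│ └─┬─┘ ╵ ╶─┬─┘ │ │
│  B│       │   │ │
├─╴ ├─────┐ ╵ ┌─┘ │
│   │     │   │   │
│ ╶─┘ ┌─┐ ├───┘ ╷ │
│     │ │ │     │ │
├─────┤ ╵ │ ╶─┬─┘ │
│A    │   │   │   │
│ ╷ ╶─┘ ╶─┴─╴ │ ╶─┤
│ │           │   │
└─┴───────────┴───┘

Finding the shortest path from (8, 0) to (5, 1):
Path length: 16 steps
Directions: right → down → right → right → up → right → up → up → left → left → down → left → left → up → right → up

Solution:

┌───┬───────┬─────┐
│   │       │     │
├─╴ │ ╶───┐ │ ╷ ╶─┤
│   │     │ │ │   │
│ ╶─┴───┬─┘ │ ├─╴ │
│       │   │ │   │
├───┬─╴ │ ╷ │ │ ╶─┤
│   │   │ │ │ │   │
│ ╷ ╵ ┌─┤ └─┘ ├─┐ │
│ │   │ │     │ │ │
│ └─┬─┘ ╵ ╶─┬─┘ │ │
│  B│       │   │ │
├─╴ ├─────┐ ╵ ┌─┘ │
│↱ ↑│↓ ← ↰│   │   │
│ ╶─┘ ┌─┐ ├───┘ ╷ │
│↑ ← ↲│ │↑│     │ │
├─────┤ ╵ │ ╶─┬─┘ │
│A ↓  │↱ ↑│   │   │
│ ╷ ╶─┘ ╶─┴─╴ │ ╶─┤
│ │↳ → ↑      │   │
└─┴───────────┴───┘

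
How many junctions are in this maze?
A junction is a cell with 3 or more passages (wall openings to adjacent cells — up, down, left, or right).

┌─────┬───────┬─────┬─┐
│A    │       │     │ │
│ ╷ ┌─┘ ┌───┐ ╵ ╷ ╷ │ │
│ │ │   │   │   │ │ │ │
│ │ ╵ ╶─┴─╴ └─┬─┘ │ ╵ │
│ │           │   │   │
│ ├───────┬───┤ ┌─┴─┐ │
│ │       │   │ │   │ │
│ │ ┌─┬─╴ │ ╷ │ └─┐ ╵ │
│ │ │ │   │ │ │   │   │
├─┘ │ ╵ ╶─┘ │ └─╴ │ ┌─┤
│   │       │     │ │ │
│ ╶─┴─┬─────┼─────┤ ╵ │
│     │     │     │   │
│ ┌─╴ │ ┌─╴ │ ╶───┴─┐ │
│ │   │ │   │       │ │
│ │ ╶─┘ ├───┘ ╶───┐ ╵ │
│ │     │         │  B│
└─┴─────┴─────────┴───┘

Checking each cell for number of passages:

Junctions found (3+ passages):
  (0, 1): 3 passages
  (0, 8): 3 passages
  (2, 2): 3 passages
  (2, 5): 3 passages
  (2, 10): 3 passages
  (4, 9): 3 passages
  (5, 3): 3 passages
  (6, 0): 3 passages
  (6, 10): 3 passages
  (7, 6): 3 passages
  (8, 6): 3 passages
Total junctions: 11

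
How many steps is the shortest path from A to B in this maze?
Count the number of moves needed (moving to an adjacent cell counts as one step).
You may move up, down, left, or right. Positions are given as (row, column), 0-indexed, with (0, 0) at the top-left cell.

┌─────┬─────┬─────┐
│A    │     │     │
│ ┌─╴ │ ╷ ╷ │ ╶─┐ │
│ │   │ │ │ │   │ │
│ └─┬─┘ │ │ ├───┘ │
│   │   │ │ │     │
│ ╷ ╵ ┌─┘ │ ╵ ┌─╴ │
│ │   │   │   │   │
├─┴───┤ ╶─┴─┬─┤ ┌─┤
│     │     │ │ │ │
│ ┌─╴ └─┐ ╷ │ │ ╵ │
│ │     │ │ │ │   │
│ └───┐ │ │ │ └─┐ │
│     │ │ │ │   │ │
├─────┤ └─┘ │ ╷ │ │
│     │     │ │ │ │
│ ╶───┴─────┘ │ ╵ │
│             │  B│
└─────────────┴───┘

Using BFS to find shortest path:
Start: (0, 0), End: (8, 8)
Path found:
(0,0) → (1,0) → (2,0) → (2,1) → (3,1) → (3,2) → (2,2) → (2,3) → (1,3) → (0,3) → (0,4) → (0,5) → (1,5) → (2,5) → (3,5) → (3,6) → (2,6) → (2,7) → (2,8) → (3,8) → (3,7) → (4,7) → (5,7) → (5,8) → (6,8) → (7,8) → (8,8)
Number of steps: 26

Solution:

┌─────┬─────┬─────┐
│A    │↱ → ↓│     │
│ ┌─╴ │ ╷ ╷ │ ╶─┐ │
│↓│   │↑│ │↓│   │ │
│ └─┬─┘ │ │ ├───┘ │
│↳ ↓│↱ ↑│ │↓│↱ → ↓│
│ ╷ ╵ ┌─┘ │ ╵ ┌─╴ │
│ │↳ ↑│   │↳ ↑│↓ ↲│
├─┴───┤ ╶─┴─┬─┤ ┌─┤
│     │     │ │↓│ │
│ ┌─╴ └─┐ ╷ │ │ ╵ │
│ │     │ │ │ │↳ ↓│
│ └───┐ │ │ │ └─┐ │
│     │ │ │ │   │↓│
├─────┤ └─┘ │ ╷ │ │
│     │     │ │ │↓│
│ ╶───┴─────┘ │ ╵ │
│             │  B│
└─────────────┴───┘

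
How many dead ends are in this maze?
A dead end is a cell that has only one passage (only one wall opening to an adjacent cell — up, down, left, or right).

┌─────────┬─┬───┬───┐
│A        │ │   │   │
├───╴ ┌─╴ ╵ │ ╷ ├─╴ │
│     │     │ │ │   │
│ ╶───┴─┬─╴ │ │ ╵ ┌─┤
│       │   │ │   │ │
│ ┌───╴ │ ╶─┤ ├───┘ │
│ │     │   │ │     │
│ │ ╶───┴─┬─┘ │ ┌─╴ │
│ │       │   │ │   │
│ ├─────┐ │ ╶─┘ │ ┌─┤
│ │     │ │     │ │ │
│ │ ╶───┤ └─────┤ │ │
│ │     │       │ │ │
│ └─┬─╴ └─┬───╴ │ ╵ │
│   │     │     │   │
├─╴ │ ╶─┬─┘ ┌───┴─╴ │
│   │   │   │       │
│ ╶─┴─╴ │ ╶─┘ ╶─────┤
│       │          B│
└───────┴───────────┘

Checking each cell for number of passages:

Dead ends found at positions:
  (0, 0)
  (0, 5)
  (0, 8)
  (1, 3)
  (2, 9)
  (3, 5)
  (5, 3)
  (5, 9)
  (7, 4)
  (9, 9)
Total dead ends: 10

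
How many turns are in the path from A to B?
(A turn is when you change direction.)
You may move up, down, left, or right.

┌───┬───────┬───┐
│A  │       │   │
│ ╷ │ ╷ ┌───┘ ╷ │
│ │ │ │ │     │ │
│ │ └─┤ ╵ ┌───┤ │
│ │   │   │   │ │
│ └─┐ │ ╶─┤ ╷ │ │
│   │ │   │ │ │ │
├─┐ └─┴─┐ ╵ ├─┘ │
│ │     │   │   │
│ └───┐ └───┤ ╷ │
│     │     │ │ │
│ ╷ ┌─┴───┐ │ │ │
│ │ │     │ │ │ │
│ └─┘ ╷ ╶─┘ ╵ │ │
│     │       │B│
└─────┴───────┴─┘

Directions: down, down, down, right, down, right, right, down, right, right, down, down, right, up, up, up, right, down, down, down
Number of turns: 10

Solution:

┌───┬───────┬───┐
│A  │       │   │
│ ╷ │ ╷ ┌───┘ ╷ │
│↓│ │ │ │     │ │
│ │ └─┤ ╵ ┌───┤ │
│↓│   │   │   │ │
│ └─┐ │ ╶─┤ ╷ │ │
│↳ ↓│ │   │ │ │ │
├─┐ └─┴─┐ ╵ ├─┘ │
│ │↳ → ↓│   │↱ ↓│
│ └───┐ └───┤ ╷ │
│     │↳ → ↓│↑│↓│
│ ╷ ┌─┴───┐ │ │ │
│ │ │     │↓│↑│↓│
│ └─┘ ╷ ╶─┘ ╵ │ │
│     │    ↳ ↑│B│
└─────┴───────┴─┘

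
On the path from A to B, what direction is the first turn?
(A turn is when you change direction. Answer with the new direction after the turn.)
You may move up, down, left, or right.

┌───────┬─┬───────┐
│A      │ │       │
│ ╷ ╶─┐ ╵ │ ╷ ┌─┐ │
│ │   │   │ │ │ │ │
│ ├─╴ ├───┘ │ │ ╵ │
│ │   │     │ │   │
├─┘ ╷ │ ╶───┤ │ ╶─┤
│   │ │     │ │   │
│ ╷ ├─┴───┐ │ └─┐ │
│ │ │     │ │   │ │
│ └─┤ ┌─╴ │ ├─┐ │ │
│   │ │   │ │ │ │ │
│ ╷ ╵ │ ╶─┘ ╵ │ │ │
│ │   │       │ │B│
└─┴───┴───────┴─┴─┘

Directions: right, down, right, down, left, down, left, down, down, right, down, right, up, up, right, right, down, left, down, right, right, up, up, up, left, left, up, right, right, up, up, right, right, right, down, down, left, down, right, down, down, down
First turn direction: down

Solution:

┌───────┬─┬───────┐
│A ↓    │ │↱ → → ↓│
│ ╷ ╶─┐ ╵ │ ╷ ┌─┐ │
│ │↳ ↓│   │↑│ │ │↓│
│ ├─╴ ├───┘ │ │ ╵ │
│ │↓ ↲│↱ → ↑│ │↓ ↲│
├─┘ ╷ │ ╶───┤ │ ╶─┤
│↓ ↲│ │↑ ← ↰│ │↳ ↓│
│ ╷ ├─┴───┐ │ └─┐ │
│↓│ │↱ → ↓│↑│   │↓│
│ └─┤ ┌─╴ │ ├─┐ │ │
│↳ ↓│↑│↓ ↲│↑│ │ │↓│
│ ╷ ╵ │ ╶─┘ ╵ │ │ │
│ │↳ ↑│↳ → ↑  │ │B│
└─┴───┴───────┴─┴─┘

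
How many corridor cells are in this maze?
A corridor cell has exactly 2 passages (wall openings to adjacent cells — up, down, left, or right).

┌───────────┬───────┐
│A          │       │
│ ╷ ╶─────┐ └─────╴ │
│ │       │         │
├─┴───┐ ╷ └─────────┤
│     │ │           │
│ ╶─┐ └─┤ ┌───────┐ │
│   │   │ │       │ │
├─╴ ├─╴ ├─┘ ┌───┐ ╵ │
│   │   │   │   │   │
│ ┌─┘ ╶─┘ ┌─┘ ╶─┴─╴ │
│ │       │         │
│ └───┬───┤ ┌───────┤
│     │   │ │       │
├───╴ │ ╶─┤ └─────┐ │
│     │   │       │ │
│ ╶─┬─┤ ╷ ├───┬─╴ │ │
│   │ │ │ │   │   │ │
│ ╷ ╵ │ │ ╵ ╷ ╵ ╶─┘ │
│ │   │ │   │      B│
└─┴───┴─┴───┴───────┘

Counting cells with exactly 2 passages:
Total corridor cells: 80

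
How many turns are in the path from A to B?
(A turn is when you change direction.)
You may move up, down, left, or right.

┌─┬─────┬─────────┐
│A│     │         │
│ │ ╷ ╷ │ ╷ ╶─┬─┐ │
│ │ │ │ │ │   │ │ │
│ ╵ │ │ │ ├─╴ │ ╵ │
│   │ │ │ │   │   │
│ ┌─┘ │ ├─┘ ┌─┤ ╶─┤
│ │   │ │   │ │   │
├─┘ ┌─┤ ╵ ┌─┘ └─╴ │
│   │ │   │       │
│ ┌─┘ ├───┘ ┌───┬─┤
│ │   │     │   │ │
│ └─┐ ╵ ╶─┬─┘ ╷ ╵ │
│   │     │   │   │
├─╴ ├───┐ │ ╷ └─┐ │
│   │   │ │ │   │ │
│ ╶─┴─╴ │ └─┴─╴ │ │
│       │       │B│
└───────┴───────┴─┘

Directions: down, down, right, up, up, right, right, down, down, down, down, right, up, right, up, right, up, left, up, right, right, right, down, down, left, down, right, down, left, left, left, down, left, left, down, right, down, down, right, right, right, up, left, up, up, right, down, right, down, down
Number of turns: 32

Solution:

┌─┬─────┬─────────┐
│A│↱ → ↓│  ↱ → → ↓│
│ │ ╷ ╷ │ ╷ ╶─┬─┐ │
│↓│↑│ │↓│ │↑ ↰│ │↓│
│ ╵ │ │ │ ├─╴ │ ╵ │
│↳ ↑│ │↓│ │↱ ↑│↓ ↲│
│ ┌─┘ │ ├─┘ ┌─┤ ╶─┤
│ │   │↓│↱ ↑│ │↳ ↓│
├─┘ ┌─┤ ╵ ┌─┘ └─╴ │
│   │ │↳ ↑│↓ ← ← ↲│
│ ┌─┘ ├───┘ ┌───┬─┤
│ │   │↓ ← ↲│↱ ↓│ │
│ └─┐ ╵ ╶─┬─┘ ╷ ╵ │
│   │  ↳ ↓│  ↑│↳ ↓│
├─╴ ├───┐ │ ╷ └─┐ │
│   │   │↓│ │↑ ↰│↓│
│ ╶─┴─╴ │ └─┴─╴ │ │
│       │↳ → → ↑│B│
└───────┴───────┴─┘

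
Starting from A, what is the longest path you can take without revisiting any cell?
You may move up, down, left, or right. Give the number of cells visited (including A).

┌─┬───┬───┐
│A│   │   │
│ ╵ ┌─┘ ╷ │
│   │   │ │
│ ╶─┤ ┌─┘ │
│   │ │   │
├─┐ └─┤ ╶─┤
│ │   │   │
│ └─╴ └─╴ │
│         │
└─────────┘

Finding longest simple path using DFS:
Start: (0, 0)
Longest path visits 19 cells
Path: A → down → down → right → down → right → down → right → right → up → left → up → right → up → up → left → down → left → down

Solution:

┌─┬───┬───┐
│A│   │↓ ↰│
│ ╵ ┌─┘ ╷ │
│↓  │↓ ↲│↑│
│ ╶─┤ ┌─┘ │
│↳ ↓│B│↱ ↑│
├─┐ └─┤ ╶─┤
│ │↳ ↓│↑ ↰│
│ └─╴ └─╴ │
│    ↳ → ↑│
└─────────┘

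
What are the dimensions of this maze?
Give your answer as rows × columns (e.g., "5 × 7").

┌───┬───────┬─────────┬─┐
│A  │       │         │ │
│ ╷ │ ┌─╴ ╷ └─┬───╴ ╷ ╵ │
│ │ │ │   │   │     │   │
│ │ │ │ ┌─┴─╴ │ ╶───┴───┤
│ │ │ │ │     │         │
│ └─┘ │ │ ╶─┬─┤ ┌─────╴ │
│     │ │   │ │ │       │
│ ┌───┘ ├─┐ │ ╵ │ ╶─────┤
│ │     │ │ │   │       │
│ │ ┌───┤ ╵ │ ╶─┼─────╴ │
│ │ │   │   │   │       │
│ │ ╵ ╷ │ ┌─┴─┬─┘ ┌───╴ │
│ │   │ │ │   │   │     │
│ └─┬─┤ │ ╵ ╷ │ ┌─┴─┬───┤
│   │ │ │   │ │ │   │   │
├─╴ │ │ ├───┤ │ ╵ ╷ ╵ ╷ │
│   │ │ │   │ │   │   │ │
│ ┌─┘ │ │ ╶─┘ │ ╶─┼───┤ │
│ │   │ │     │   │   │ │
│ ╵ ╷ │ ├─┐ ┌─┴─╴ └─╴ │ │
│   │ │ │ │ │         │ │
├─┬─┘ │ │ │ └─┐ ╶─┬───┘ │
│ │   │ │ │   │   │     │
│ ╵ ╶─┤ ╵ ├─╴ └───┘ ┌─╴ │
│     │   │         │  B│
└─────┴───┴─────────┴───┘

Counting the maze dimensions:
Rows (vertical): 13
Columns (horizontal): 12
Dimensions: 13 × 12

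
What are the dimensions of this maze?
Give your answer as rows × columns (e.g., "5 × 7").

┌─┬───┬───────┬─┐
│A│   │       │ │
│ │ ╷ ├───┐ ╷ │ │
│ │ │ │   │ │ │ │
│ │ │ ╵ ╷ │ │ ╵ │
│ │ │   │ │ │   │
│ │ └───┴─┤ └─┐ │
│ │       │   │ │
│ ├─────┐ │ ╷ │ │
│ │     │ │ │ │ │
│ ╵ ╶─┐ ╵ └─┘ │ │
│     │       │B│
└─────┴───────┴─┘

Counting the maze dimensions:
Rows (vertical): 6
Columns (horizontal): 8
Dimensions: 6 × 8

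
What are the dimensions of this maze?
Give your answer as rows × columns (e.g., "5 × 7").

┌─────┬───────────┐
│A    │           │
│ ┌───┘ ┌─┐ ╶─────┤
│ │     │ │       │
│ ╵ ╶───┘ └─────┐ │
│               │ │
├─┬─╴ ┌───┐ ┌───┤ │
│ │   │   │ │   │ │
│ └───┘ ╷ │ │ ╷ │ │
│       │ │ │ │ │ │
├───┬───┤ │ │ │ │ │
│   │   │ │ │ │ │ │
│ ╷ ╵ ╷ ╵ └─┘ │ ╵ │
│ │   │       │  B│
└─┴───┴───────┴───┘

Counting the maze dimensions:
Rows (vertical): 7
Columns (horizontal): 9
Dimensions: 7 × 9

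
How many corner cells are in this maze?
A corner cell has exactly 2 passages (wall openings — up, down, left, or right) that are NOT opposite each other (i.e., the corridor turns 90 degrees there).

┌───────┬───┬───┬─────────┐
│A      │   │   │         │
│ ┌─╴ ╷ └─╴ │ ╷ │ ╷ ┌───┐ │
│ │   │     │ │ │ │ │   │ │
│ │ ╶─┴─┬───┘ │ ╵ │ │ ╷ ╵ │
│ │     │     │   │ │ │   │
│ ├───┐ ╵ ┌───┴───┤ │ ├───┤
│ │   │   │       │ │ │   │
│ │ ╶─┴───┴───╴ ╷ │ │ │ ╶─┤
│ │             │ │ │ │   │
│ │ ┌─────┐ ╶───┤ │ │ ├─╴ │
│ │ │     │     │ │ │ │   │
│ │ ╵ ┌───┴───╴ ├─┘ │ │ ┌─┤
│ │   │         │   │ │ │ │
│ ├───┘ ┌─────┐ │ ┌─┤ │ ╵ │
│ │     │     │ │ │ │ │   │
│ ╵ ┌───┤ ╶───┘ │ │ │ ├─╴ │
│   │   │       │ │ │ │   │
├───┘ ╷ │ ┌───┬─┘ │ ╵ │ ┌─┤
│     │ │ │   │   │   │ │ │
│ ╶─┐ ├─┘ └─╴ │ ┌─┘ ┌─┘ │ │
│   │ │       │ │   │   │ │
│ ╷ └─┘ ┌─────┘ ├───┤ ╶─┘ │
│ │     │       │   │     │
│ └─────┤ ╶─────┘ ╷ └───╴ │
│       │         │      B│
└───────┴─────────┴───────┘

Counting corner cells (2 non-opposite passages):
Total corners: 73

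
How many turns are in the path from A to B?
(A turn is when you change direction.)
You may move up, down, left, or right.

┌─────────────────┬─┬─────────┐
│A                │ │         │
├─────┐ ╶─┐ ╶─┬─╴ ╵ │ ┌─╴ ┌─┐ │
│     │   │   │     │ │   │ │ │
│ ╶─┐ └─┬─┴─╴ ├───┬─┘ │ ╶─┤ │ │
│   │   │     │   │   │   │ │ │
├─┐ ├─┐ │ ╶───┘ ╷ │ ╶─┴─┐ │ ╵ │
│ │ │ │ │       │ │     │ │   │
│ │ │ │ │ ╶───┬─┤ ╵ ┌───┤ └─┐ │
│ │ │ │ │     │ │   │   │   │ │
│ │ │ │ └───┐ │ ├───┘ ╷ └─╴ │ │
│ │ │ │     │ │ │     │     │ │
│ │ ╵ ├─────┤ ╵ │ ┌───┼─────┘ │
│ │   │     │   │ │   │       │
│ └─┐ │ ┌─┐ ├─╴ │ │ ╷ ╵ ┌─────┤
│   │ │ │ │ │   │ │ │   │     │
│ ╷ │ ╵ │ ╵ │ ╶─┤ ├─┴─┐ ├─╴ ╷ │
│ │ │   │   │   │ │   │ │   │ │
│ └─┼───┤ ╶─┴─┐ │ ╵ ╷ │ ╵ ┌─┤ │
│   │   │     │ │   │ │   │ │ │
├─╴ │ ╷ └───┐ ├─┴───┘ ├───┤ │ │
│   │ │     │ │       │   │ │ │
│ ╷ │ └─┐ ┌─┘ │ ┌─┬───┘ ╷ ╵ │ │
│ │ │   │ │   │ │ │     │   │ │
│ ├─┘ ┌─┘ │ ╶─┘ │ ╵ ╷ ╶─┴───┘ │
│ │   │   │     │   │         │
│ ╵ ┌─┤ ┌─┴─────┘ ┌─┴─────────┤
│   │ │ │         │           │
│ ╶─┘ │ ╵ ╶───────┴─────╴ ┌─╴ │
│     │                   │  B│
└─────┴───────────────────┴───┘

Directions: right, right, right, right, right, down, right, down, left, left, down, right, right, right, up, right, down, down, right, up, up, right, up, up, right, right, right, right, down, down, down, down, down, down, left, left, left, down, down, down, right, up, right, up, right, down, down, down, down, down, left, left, left, left, up, left, down, left, down, left, left, left, left, down, right, right, right, right, right, right, right, right, up, right, right, down
Number of turns: 35

Solution:

┌─────────────────┬─┬─────────┐
│A → → → → ↓      │ │↱ → → → ↓│
├─────┐ ╶─┐ ╶─┬─╴ ╵ │ ┌─╴ ┌─┐ │
│     │   │↳ ↓│     │↑│   │ │↓│
│ ╶─┐ └─┬─┴─╴ ├───┬─┘ │ ╶─┤ │ │
│   │   │↓ ← ↲│↱ ↓│↱ ↑│   │ │↓│
├─┐ ├─┐ │ ╶───┘ ╷ │ ╶─┴─┐ │ ╵ │
│ │ │ │ │↳ → → ↑│↓│↑    │ │  ↓│
│ │ │ │ │ ╶───┬─┤ ╵ ┌───┤ └─┐ │
│ │ │ │ │     │ │↳ ↑│   │   │↓│
│ │ │ │ └───┐ │ ├───┘ ╷ └─╴ │ │
│ │ │ │     │ │ │     │     │↓│
│ │ ╵ ├─────┤ ╵ │ ┌───┼─────┘ │
│ │   │     │   │ │   │↓ ← ← ↲│
│ └─┐ │ ┌─┐ ├─╴ │ │ ╷ ╵ ┌─────┤
│   │ │ │ │ │   │ │ │  ↓│  ↱ ↓│
│ ╷ │ ╵ │ ╵ │ ╶─┤ ├─┴─┐ ├─╴ ╷ │
│ │ │   │   │   │ │   │↓│↱ ↑│↓│
│ └─┼───┤ ╶─┴─┐ │ ╵ ╷ │ ╵ ┌─┤ │
│   │   │     │ │   │ │↳ ↑│ │↓│
├─╴ │ ╷ └───┐ ├─┴───┘ ├───┤ │ │
│   │ │     │ │       │   │ │↓│
│ ╷ │ └─┐ ┌─┘ │ ┌─┬───┘ ╷ ╵ │ │
│ │ │   │ │   │ │ │↓ ↰  │   │↓│
│ ├─┘ ┌─┘ │ ╶─┘ │ ╵ ╷ ╶─┴───┘ │
│ │   │   │     │↓ ↲│↑ ← ← ← ↲│
│ ╵ ┌─┤ ┌─┴─────┘ ┌─┴─────────┤
│   │ │ │↓ ← ← ← ↲│      ↱ → ↓│
│ ╶─┘ │ ╵ ╶───────┴─────╴ ┌─╴ │
│     │  ↳ → → → → → → → ↑│  B│
└─────┴───────────────────┴───┘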